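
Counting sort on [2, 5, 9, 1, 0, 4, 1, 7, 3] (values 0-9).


Input: [2, 5, 9, 1, 0, 4, 1, 7, 3]
Counts: [1, 2, 1, 1, 1, 1, 0, 1, 0, 1]

Sorted: [0, 1, 1, 2, 3, 4, 5, 7, 9]


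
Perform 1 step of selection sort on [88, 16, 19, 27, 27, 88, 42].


Initial: [88, 16, 19, 27, 27, 88, 42]
Step 1: min=16 at 1
  Swap: [16, 88, 19, 27, 27, 88, 42]

After 1 step: [16, 88, 19, 27, 27, 88, 42]


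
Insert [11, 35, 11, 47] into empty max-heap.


Insert 11: [11]
Insert 35: [35, 11]
Insert 11: [35, 11, 11]
Insert 47: [47, 35, 11, 11]

Final heap: [47, 35, 11, 11]


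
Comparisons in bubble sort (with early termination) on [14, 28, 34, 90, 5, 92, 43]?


Algorithm: bubble sort (with early termination)
Input: [14, 28, 34, 90, 5, 92, 43]
Sorted: [5, 14, 28, 34, 43, 90, 92]

20


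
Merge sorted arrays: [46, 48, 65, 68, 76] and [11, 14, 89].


Take 11 from B
Take 14 from B
Take 46 from A
Take 48 from A
Take 65 from A
Take 68 from A
Take 76 from A

Merged: [11, 14, 46, 48, 65, 68, 76, 89]


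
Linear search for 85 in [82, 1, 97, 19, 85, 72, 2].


i=0: 82!=85
i=1: 1!=85
i=2: 97!=85
i=3: 19!=85
i=4: 85==85 found!

Found at 4, 5 comps


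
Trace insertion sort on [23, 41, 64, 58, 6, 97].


Initial: [23, 41, 64, 58, 6, 97]
Insert 41: [23, 41, 64, 58, 6, 97]
Insert 64: [23, 41, 64, 58, 6, 97]
Insert 58: [23, 41, 58, 64, 6, 97]
Insert 6: [6, 23, 41, 58, 64, 97]
Insert 97: [6, 23, 41, 58, 64, 97]

Sorted: [6, 23, 41, 58, 64, 97]


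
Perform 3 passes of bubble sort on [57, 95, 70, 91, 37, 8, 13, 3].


Initial: [57, 95, 70, 91, 37, 8, 13, 3]
Pass 1: [57, 70, 91, 37, 8, 13, 3, 95] (6 swaps)
Pass 2: [57, 70, 37, 8, 13, 3, 91, 95] (4 swaps)
Pass 3: [57, 37, 8, 13, 3, 70, 91, 95] (4 swaps)

After 3 passes: [57, 37, 8, 13, 3, 70, 91, 95]


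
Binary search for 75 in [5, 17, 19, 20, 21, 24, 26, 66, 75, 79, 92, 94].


Step 1: lo=0, hi=11, mid=5, val=24
Step 2: lo=6, hi=11, mid=8, val=75

Found at index 8


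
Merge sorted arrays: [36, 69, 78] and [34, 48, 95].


Take 34 from B
Take 36 from A
Take 48 from B
Take 69 from A
Take 78 from A

Merged: [34, 36, 48, 69, 78, 95]


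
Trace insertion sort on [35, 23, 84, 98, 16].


Initial: [35, 23, 84, 98, 16]
Insert 23: [23, 35, 84, 98, 16]
Insert 84: [23, 35, 84, 98, 16]
Insert 98: [23, 35, 84, 98, 16]
Insert 16: [16, 23, 35, 84, 98]

Sorted: [16, 23, 35, 84, 98]


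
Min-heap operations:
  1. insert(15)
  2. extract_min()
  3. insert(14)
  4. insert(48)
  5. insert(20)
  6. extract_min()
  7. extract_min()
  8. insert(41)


insert(15) -> [15]
extract_min()->15, []
insert(14) -> [14]
insert(48) -> [14, 48]
insert(20) -> [14, 48, 20]
extract_min()->14, [20, 48]
extract_min()->20, [48]
insert(41) -> [41, 48]

Final heap: [41, 48]


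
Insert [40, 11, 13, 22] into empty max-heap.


Insert 40: [40]
Insert 11: [40, 11]
Insert 13: [40, 11, 13]
Insert 22: [40, 22, 13, 11]

Final heap: [40, 22, 13, 11]


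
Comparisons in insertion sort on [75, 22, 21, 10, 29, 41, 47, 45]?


Algorithm: insertion sort
Input: [75, 22, 21, 10, 29, 41, 47, 45]
Sorted: [10, 21, 22, 29, 41, 45, 47, 75]

15


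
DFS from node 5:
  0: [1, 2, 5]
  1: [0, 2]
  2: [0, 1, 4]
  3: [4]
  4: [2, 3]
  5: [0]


Visit 5, push [0]
Visit 0, push [2, 1]
Visit 1, push [2]
Visit 2, push [4]
Visit 4, push [3]
Visit 3, push []

DFS order: [5, 0, 1, 2, 4, 3]


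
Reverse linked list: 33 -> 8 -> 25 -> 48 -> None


Step 1: curr=33, set curr.next=prev(None) | reversed so far: 33
Step 2: curr=8, set curr.next=prev(33) | reversed so far: 8 -> 33
Step 3: curr=25, set curr.next=prev(8) | reversed so far: 25 -> 8 -> 33
Step 4: curr=48, set curr.next=prev(25) | reversed so far: 48 -> 25 -> 8 -> 33

48 -> 25 -> 8 -> 33 -> None


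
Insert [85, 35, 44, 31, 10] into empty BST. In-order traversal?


Insert 85: root
Insert 35: L from 85
Insert 44: L from 85 -> R from 35
Insert 31: L from 85 -> L from 35
Insert 10: L from 85 -> L from 35 -> L from 31

In-order: [10, 31, 35, 44, 85]


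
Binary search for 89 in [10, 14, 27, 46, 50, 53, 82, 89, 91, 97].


Step 1: lo=0, hi=9, mid=4, val=50
Step 2: lo=5, hi=9, mid=7, val=89

Found at index 7


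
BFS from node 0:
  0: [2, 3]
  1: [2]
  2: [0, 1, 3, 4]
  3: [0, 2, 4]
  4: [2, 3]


Visit 0, enqueue [2, 3]
Visit 2, enqueue [1, 4]
Visit 3, enqueue []
Visit 1, enqueue []
Visit 4, enqueue []

BFS order: [0, 2, 3, 1, 4]


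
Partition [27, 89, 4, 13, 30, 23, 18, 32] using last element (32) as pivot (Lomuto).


Pivot: 32
  27 <= 32: advance i (no swap)
  4 <= 32: swap -> [27, 4, 89, 13, 30, 23, 18, 32]
  13 <= 32: swap -> [27, 4, 13, 89, 30, 23, 18, 32]
  30 <= 32: swap -> [27, 4, 13, 30, 89, 23, 18, 32]
  23 <= 32: swap -> [27, 4, 13, 30, 23, 89, 18, 32]
  18 <= 32: swap -> [27, 4, 13, 30, 23, 18, 89, 32]
Place pivot at 6: [27, 4, 13, 30, 23, 18, 32, 89]

Partitioned: [27, 4, 13, 30, 23, 18, 32, 89]


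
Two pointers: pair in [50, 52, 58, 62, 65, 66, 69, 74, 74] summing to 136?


lo=0(50)+hi=8(74)=124
lo=1(52)+hi=8(74)=126
lo=2(58)+hi=8(74)=132
lo=3(62)+hi=8(74)=136

Yes: 62+74=136


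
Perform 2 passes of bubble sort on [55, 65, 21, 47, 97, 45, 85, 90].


Initial: [55, 65, 21, 47, 97, 45, 85, 90]
Pass 1: [55, 21, 47, 65, 45, 85, 90, 97] (5 swaps)
Pass 2: [21, 47, 55, 45, 65, 85, 90, 97] (3 swaps)

After 2 passes: [21, 47, 55, 45, 65, 85, 90, 97]


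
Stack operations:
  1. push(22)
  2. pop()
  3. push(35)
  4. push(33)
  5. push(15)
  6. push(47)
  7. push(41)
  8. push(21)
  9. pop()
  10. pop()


push(22) -> [22]
pop()->22, []
push(35) -> [35]
push(33) -> [35, 33]
push(15) -> [35, 33, 15]
push(47) -> [35, 33, 15, 47]
push(41) -> [35, 33, 15, 47, 41]
push(21) -> [35, 33, 15, 47, 41, 21]
pop()->21, [35, 33, 15, 47, 41]
pop()->41, [35, 33, 15, 47]

Final stack: [35, 33, 15, 47]


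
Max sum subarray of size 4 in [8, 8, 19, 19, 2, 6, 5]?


[0:4]: 54
[1:5]: 48
[2:6]: 46
[3:7]: 32

Max: 54 at [0:4]


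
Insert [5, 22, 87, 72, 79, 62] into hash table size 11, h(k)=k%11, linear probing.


Insert 5: h=5 -> slot 5
Insert 22: h=0 -> slot 0
Insert 87: h=10 -> slot 10
Insert 72: h=6 -> slot 6
Insert 79: h=2 -> slot 2
Insert 62: h=7 -> slot 7

Table: [22, None, 79, None, None, 5, 72, 62, None, None, 87]


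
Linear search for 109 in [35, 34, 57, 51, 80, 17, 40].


i=0: 35!=109
i=1: 34!=109
i=2: 57!=109
i=3: 51!=109
i=4: 80!=109
i=5: 17!=109
i=6: 40!=109

Not found, 7 comps


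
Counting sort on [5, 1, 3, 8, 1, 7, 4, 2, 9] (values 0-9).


Input: [5, 1, 3, 8, 1, 7, 4, 2, 9]
Counts: [0, 2, 1, 1, 1, 1, 0, 1, 1, 1]

Sorted: [1, 1, 2, 3, 4, 5, 7, 8, 9]


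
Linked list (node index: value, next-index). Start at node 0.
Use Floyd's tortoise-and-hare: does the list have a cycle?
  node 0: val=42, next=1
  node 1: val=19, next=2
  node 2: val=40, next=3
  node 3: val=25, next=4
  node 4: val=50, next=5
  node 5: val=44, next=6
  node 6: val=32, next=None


Floyd's tortoise (slow, +1) and hare (fast, +2):
  init: slow=0, fast=0
  step 1: slow=1, fast=2
  step 2: slow=2, fast=4
  step 3: slow=3, fast=6
  step 4: fast -> None, no cycle

Cycle: no


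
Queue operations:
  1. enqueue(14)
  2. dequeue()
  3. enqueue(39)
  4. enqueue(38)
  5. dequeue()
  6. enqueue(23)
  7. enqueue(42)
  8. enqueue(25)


enqueue(14) -> [14]
dequeue()->14, []
enqueue(39) -> [39]
enqueue(38) -> [39, 38]
dequeue()->39, [38]
enqueue(23) -> [38, 23]
enqueue(42) -> [38, 23, 42]
enqueue(25) -> [38, 23, 42, 25]

Final queue: [38, 23, 42, 25]


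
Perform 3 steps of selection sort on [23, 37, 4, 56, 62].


Initial: [23, 37, 4, 56, 62]
Step 1: min=4 at 2
  Swap: [4, 37, 23, 56, 62]
Step 2: min=23 at 2
  Swap: [4, 23, 37, 56, 62]
Step 3: min=37 at 2
  Swap: [4, 23, 37, 56, 62]

After 3 steps: [4, 23, 37, 56, 62]


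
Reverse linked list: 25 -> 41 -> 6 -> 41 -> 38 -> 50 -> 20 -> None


Step 1: curr=25, set curr.next=prev(None) | reversed so far: 25
Step 2: curr=41, set curr.next=prev(25) | reversed so far: 41 -> 25
Step 3: curr=6, set curr.next=prev(41) | reversed so far: 6 -> 41 -> 25
Step 4: curr=41, set curr.next=prev(6) | reversed so far: 41 -> 6 -> 41 -> 25
Step 5: curr=38, set curr.next=prev(41) | reversed so far: 38 -> 41 -> 6 -> 41 -> 25
Step 6: curr=50, set curr.next=prev(38) | reversed so far: 50 -> 38 -> 41 -> 6 -> 41 -> 25
Step 7: curr=20, set curr.next=prev(50) | reversed so far: 20 -> 50 -> 38 -> 41 -> 6 -> 41 -> 25

20 -> 50 -> 38 -> 41 -> 6 -> 41 -> 25 -> None


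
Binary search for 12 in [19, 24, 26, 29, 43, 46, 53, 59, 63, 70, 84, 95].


Step 1: lo=0, hi=11, mid=5, val=46
Step 2: lo=0, hi=4, mid=2, val=26
Step 3: lo=0, hi=1, mid=0, val=19

Not found


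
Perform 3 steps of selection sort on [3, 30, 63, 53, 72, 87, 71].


Initial: [3, 30, 63, 53, 72, 87, 71]
Step 1: min=3 at 0
  Swap: [3, 30, 63, 53, 72, 87, 71]
Step 2: min=30 at 1
  Swap: [3, 30, 63, 53, 72, 87, 71]
Step 3: min=53 at 3
  Swap: [3, 30, 53, 63, 72, 87, 71]

After 3 steps: [3, 30, 53, 63, 72, 87, 71]


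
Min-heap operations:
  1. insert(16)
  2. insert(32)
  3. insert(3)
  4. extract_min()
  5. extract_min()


insert(16) -> [16]
insert(32) -> [16, 32]
insert(3) -> [3, 32, 16]
extract_min()->3, [16, 32]
extract_min()->16, [32]

Final heap: [32]


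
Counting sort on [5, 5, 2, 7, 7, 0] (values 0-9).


Input: [5, 5, 2, 7, 7, 0]
Counts: [1, 0, 1, 0, 0, 2, 0, 2, 0, 0]

Sorted: [0, 2, 5, 5, 7, 7]


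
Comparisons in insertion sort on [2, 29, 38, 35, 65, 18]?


Algorithm: insertion sort
Input: [2, 29, 38, 35, 65, 18]
Sorted: [2, 18, 29, 35, 38, 65]

10


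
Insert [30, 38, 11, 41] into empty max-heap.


Insert 30: [30]
Insert 38: [38, 30]
Insert 11: [38, 30, 11]
Insert 41: [41, 38, 11, 30]

Final heap: [41, 38, 11, 30]


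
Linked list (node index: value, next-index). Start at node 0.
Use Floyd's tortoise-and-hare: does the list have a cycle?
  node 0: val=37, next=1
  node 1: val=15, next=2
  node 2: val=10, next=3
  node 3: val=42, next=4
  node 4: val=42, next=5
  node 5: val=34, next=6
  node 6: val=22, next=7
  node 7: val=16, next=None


Floyd's tortoise (slow, +1) and hare (fast, +2):
  init: slow=0, fast=0
  step 1: slow=1, fast=2
  step 2: slow=2, fast=4
  step 3: slow=3, fast=6
  step 4: fast 6->7->None, no cycle

Cycle: no


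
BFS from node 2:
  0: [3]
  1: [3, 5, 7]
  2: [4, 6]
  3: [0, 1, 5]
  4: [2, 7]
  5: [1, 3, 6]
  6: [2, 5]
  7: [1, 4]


Visit 2, enqueue [4, 6]
Visit 4, enqueue [7]
Visit 6, enqueue [5]
Visit 7, enqueue [1]
Visit 5, enqueue [3]
Visit 1, enqueue []
Visit 3, enqueue [0]
Visit 0, enqueue []

BFS order: [2, 4, 6, 7, 5, 1, 3, 0]


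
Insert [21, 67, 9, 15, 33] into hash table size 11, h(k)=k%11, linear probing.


Insert 21: h=10 -> slot 10
Insert 67: h=1 -> slot 1
Insert 9: h=9 -> slot 9
Insert 15: h=4 -> slot 4
Insert 33: h=0 -> slot 0

Table: [33, 67, None, None, 15, None, None, None, None, 9, 21]


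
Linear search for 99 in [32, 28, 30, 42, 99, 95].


i=0: 32!=99
i=1: 28!=99
i=2: 30!=99
i=3: 42!=99
i=4: 99==99 found!

Found at 4, 5 comps


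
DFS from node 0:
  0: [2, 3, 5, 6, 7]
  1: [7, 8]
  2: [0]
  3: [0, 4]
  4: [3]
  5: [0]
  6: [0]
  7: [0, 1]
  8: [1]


Visit 0, push [7, 6, 5, 3, 2]
Visit 2, push []
Visit 3, push [4]
Visit 4, push []
Visit 5, push []
Visit 6, push []
Visit 7, push [1]
Visit 1, push [8]
Visit 8, push []

DFS order: [0, 2, 3, 4, 5, 6, 7, 1, 8]


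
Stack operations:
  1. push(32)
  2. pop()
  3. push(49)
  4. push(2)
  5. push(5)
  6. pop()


push(32) -> [32]
pop()->32, []
push(49) -> [49]
push(2) -> [49, 2]
push(5) -> [49, 2, 5]
pop()->5, [49, 2]

Final stack: [49, 2]


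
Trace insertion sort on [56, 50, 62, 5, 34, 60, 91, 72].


Initial: [56, 50, 62, 5, 34, 60, 91, 72]
Insert 50: [50, 56, 62, 5, 34, 60, 91, 72]
Insert 62: [50, 56, 62, 5, 34, 60, 91, 72]
Insert 5: [5, 50, 56, 62, 34, 60, 91, 72]
Insert 34: [5, 34, 50, 56, 62, 60, 91, 72]
Insert 60: [5, 34, 50, 56, 60, 62, 91, 72]
Insert 91: [5, 34, 50, 56, 60, 62, 91, 72]
Insert 72: [5, 34, 50, 56, 60, 62, 72, 91]

Sorted: [5, 34, 50, 56, 60, 62, 72, 91]


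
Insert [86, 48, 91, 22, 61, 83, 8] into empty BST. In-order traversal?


Insert 86: root
Insert 48: L from 86
Insert 91: R from 86
Insert 22: L from 86 -> L from 48
Insert 61: L from 86 -> R from 48
Insert 83: L from 86 -> R from 48 -> R from 61
Insert 8: L from 86 -> L from 48 -> L from 22

In-order: [8, 22, 48, 61, 83, 86, 91]


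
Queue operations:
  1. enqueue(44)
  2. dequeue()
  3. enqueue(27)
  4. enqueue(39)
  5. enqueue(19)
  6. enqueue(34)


enqueue(44) -> [44]
dequeue()->44, []
enqueue(27) -> [27]
enqueue(39) -> [27, 39]
enqueue(19) -> [27, 39, 19]
enqueue(34) -> [27, 39, 19, 34]

Final queue: [27, 39, 19, 34]


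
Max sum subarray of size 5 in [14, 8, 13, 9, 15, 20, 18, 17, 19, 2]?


[0:5]: 59
[1:6]: 65
[2:7]: 75
[3:8]: 79
[4:9]: 89
[5:10]: 76

Max: 89 at [4:9]


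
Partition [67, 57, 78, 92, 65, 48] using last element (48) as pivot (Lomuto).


Pivot: 48
Place pivot at 0: [48, 57, 78, 92, 65, 67]

Partitioned: [48, 57, 78, 92, 65, 67]


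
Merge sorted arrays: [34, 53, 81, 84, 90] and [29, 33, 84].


Take 29 from B
Take 33 from B
Take 34 from A
Take 53 from A
Take 81 from A
Take 84 from A
Take 84 from B

Merged: [29, 33, 34, 53, 81, 84, 84, 90]


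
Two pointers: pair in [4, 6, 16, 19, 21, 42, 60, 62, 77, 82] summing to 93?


lo=0(4)+hi=9(82)=86
lo=1(6)+hi=9(82)=88
lo=2(16)+hi=9(82)=98
lo=2(16)+hi=8(77)=93

Yes: 16+77=93


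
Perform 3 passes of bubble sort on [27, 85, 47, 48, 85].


Initial: [27, 85, 47, 48, 85]
Pass 1: [27, 47, 48, 85, 85] (2 swaps)
Pass 2: [27, 47, 48, 85, 85] (0 swaps)
Pass 3: [27, 47, 48, 85, 85] (0 swaps)

After 3 passes: [27, 47, 48, 85, 85]


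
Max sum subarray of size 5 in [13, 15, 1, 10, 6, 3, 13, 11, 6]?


[0:5]: 45
[1:6]: 35
[2:7]: 33
[3:8]: 43
[4:9]: 39

Max: 45 at [0:5]


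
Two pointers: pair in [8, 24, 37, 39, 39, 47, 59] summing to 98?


lo=0(8)+hi=6(59)=67
lo=1(24)+hi=6(59)=83
lo=2(37)+hi=6(59)=96
lo=3(39)+hi=6(59)=98

Yes: 39+59=98


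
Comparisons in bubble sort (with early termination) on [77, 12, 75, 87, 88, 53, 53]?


Algorithm: bubble sort (with early termination)
Input: [77, 12, 75, 87, 88, 53, 53]
Sorted: [12, 53, 53, 75, 77, 87, 88]

20


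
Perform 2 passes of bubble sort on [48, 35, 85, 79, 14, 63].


Initial: [48, 35, 85, 79, 14, 63]
Pass 1: [35, 48, 79, 14, 63, 85] (4 swaps)
Pass 2: [35, 48, 14, 63, 79, 85] (2 swaps)

After 2 passes: [35, 48, 14, 63, 79, 85]


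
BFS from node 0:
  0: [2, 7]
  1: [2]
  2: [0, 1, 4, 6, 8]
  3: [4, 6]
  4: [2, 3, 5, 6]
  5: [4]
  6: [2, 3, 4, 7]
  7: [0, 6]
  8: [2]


Visit 0, enqueue [2, 7]
Visit 2, enqueue [1, 4, 6, 8]
Visit 7, enqueue []
Visit 1, enqueue []
Visit 4, enqueue [3, 5]
Visit 6, enqueue []
Visit 8, enqueue []
Visit 3, enqueue []
Visit 5, enqueue []

BFS order: [0, 2, 7, 1, 4, 6, 8, 3, 5]


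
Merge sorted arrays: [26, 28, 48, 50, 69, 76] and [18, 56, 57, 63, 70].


Take 18 from B
Take 26 from A
Take 28 from A
Take 48 from A
Take 50 from A
Take 56 from B
Take 57 from B
Take 63 from B
Take 69 from A
Take 70 from B

Merged: [18, 26, 28, 48, 50, 56, 57, 63, 69, 70, 76]


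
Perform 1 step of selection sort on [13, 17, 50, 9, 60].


Initial: [13, 17, 50, 9, 60]
Step 1: min=9 at 3
  Swap: [9, 17, 50, 13, 60]

After 1 step: [9, 17, 50, 13, 60]


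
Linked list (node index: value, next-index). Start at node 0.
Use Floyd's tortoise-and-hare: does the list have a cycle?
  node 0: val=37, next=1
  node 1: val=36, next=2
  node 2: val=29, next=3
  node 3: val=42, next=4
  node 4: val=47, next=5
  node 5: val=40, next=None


Floyd's tortoise (slow, +1) and hare (fast, +2):
  init: slow=0, fast=0
  step 1: slow=1, fast=2
  step 2: slow=2, fast=4
  step 3: fast 4->5->None, no cycle

Cycle: no


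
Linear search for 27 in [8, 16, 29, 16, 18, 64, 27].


i=0: 8!=27
i=1: 16!=27
i=2: 29!=27
i=3: 16!=27
i=4: 18!=27
i=5: 64!=27
i=6: 27==27 found!

Found at 6, 7 comps


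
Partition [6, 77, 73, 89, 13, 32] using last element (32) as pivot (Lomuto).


Pivot: 32
  6 <= 32: advance i (no swap)
  13 <= 32: swap -> [6, 13, 73, 89, 77, 32]
Place pivot at 2: [6, 13, 32, 89, 77, 73]

Partitioned: [6, 13, 32, 89, 77, 73]


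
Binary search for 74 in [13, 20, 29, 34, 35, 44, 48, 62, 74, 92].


Step 1: lo=0, hi=9, mid=4, val=35
Step 2: lo=5, hi=9, mid=7, val=62
Step 3: lo=8, hi=9, mid=8, val=74

Found at index 8


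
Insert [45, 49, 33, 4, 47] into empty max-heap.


Insert 45: [45]
Insert 49: [49, 45]
Insert 33: [49, 45, 33]
Insert 4: [49, 45, 33, 4]
Insert 47: [49, 47, 33, 4, 45]

Final heap: [49, 47, 33, 4, 45]


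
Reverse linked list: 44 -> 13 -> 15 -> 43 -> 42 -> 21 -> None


Step 1: curr=44, set curr.next=prev(None) | reversed so far: 44
Step 2: curr=13, set curr.next=prev(44) | reversed so far: 13 -> 44
Step 3: curr=15, set curr.next=prev(13) | reversed so far: 15 -> 13 -> 44
Step 4: curr=43, set curr.next=prev(15) | reversed so far: 43 -> 15 -> 13 -> 44
Step 5: curr=42, set curr.next=prev(43) | reversed so far: 42 -> 43 -> 15 -> 13 -> 44
Step 6: curr=21, set curr.next=prev(42) | reversed so far: 21 -> 42 -> 43 -> 15 -> 13 -> 44

21 -> 42 -> 43 -> 15 -> 13 -> 44 -> None


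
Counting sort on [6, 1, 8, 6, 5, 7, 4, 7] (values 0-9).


Input: [6, 1, 8, 6, 5, 7, 4, 7]
Counts: [0, 1, 0, 0, 1, 1, 2, 2, 1, 0]

Sorted: [1, 4, 5, 6, 6, 7, 7, 8]


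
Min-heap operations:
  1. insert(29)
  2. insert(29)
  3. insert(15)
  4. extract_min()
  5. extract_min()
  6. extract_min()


insert(29) -> [29]
insert(29) -> [29, 29]
insert(15) -> [15, 29, 29]
extract_min()->15, [29, 29]
extract_min()->29, [29]
extract_min()->29, []

Final heap: []


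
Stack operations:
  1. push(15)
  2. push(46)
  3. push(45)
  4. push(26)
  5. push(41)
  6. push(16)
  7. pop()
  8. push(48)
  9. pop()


push(15) -> [15]
push(46) -> [15, 46]
push(45) -> [15, 46, 45]
push(26) -> [15, 46, 45, 26]
push(41) -> [15, 46, 45, 26, 41]
push(16) -> [15, 46, 45, 26, 41, 16]
pop()->16, [15, 46, 45, 26, 41]
push(48) -> [15, 46, 45, 26, 41, 48]
pop()->48, [15, 46, 45, 26, 41]

Final stack: [15, 46, 45, 26, 41]


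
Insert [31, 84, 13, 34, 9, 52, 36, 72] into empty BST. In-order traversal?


Insert 31: root
Insert 84: R from 31
Insert 13: L from 31
Insert 34: R from 31 -> L from 84
Insert 9: L from 31 -> L from 13
Insert 52: R from 31 -> L from 84 -> R from 34
Insert 36: R from 31 -> L from 84 -> R from 34 -> L from 52
Insert 72: R from 31 -> L from 84 -> R from 34 -> R from 52

In-order: [9, 13, 31, 34, 36, 52, 72, 84]


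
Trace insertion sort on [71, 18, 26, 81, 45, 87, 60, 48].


Initial: [71, 18, 26, 81, 45, 87, 60, 48]
Insert 18: [18, 71, 26, 81, 45, 87, 60, 48]
Insert 26: [18, 26, 71, 81, 45, 87, 60, 48]
Insert 81: [18, 26, 71, 81, 45, 87, 60, 48]
Insert 45: [18, 26, 45, 71, 81, 87, 60, 48]
Insert 87: [18, 26, 45, 71, 81, 87, 60, 48]
Insert 60: [18, 26, 45, 60, 71, 81, 87, 48]
Insert 48: [18, 26, 45, 48, 60, 71, 81, 87]

Sorted: [18, 26, 45, 48, 60, 71, 81, 87]


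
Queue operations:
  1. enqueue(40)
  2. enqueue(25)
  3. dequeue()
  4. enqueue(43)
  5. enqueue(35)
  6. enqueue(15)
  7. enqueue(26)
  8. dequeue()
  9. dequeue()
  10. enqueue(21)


enqueue(40) -> [40]
enqueue(25) -> [40, 25]
dequeue()->40, [25]
enqueue(43) -> [25, 43]
enqueue(35) -> [25, 43, 35]
enqueue(15) -> [25, 43, 35, 15]
enqueue(26) -> [25, 43, 35, 15, 26]
dequeue()->25, [43, 35, 15, 26]
dequeue()->43, [35, 15, 26]
enqueue(21) -> [35, 15, 26, 21]

Final queue: [35, 15, 26, 21]


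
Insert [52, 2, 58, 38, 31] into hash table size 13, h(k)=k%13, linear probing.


Insert 52: h=0 -> slot 0
Insert 2: h=2 -> slot 2
Insert 58: h=6 -> slot 6
Insert 38: h=12 -> slot 12
Insert 31: h=5 -> slot 5

Table: [52, None, 2, None, None, 31, 58, None, None, None, None, None, 38]


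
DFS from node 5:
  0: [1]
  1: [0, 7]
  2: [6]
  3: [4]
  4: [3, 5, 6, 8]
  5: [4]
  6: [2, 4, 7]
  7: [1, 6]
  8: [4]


Visit 5, push [4]
Visit 4, push [8, 6, 3]
Visit 3, push []
Visit 6, push [7, 2]
Visit 2, push []
Visit 7, push [1]
Visit 1, push [0]
Visit 0, push []
Visit 8, push []

DFS order: [5, 4, 3, 6, 2, 7, 1, 0, 8]


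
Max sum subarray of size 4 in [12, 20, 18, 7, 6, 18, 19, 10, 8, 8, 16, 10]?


[0:4]: 57
[1:5]: 51
[2:6]: 49
[3:7]: 50
[4:8]: 53
[5:9]: 55
[6:10]: 45
[7:11]: 42
[8:12]: 42

Max: 57 at [0:4]


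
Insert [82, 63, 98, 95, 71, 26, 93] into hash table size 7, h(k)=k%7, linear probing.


Insert 82: h=5 -> slot 5
Insert 63: h=0 -> slot 0
Insert 98: h=0, 1 probes -> slot 1
Insert 95: h=4 -> slot 4
Insert 71: h=1, 1 probes -> slot 2
Insert 26: h=5, 1 probes -> slot 6
Insert 93: h=2, 1 probes -> slot 3

Table: [63, 98, 71, 93, 95, 82, 26]


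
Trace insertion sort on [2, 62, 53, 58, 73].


Initial: [2, 62, 53, 58, 73]
Insert 62: [2, 62, 53, 58, 73]
Insert 53: [2, 53, 62, 58, 73]
Insert 58: [2, 53, 58, 62, 73]
Insert 73: [2, 53, 58, 62, 73]

Sorted: [2, 53, 58, 62, 73]


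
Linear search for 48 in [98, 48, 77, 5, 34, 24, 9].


i=0: 98!=48
i=1: 48==48 found!

Found at 1, 2 comps


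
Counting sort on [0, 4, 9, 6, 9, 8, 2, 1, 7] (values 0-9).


Input: [0, 4, 9, 6, 9, 8, 2, 1, 7]
Counts: [1, 1, 1, 0, 1, 0, 1, 1, 1, 2]

Sorted: [0, 1, 2, 4, 6, 7, 8, 9, 9]


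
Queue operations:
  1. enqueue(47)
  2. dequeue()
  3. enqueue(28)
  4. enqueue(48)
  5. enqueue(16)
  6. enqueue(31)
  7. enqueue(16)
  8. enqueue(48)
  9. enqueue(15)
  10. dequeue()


enqueue(47) -> [47]
dequeue()->47, []
enqueue(28) -> [28]
enqueue(48) -> [28, 48]
enqueue(16) -> [28, 48, 16]
enqueue(31) -> [28, 48, 16, 31]
enqueue(16) -> [28, 48, 16, 31, 16]
enqueue(48) -> [28, 48, 16, 31, 16, 48]
enqueue(15) -> [28, 48, 16, 31, 16, 48, 15]
dequeue()->28, [48, 16, 31, 16, 48, 15]

Final queue: [48, 16, 31, 16, 48, 15]


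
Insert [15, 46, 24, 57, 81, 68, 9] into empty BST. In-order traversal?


Insert 15: root
Insert 46: R from 15
Insert 24: R from 15 -> L from 46
Insert 57: R from 15 -> R from 46
Insert 81: R from 15 -> R from 46 -> R from 57
Insert 68: R from 15 -> R from 46 -> R from 57 -> L from 81
Insert 9: L from 15

In-order: [9, 15, 24, 46, 57, 68, 81]


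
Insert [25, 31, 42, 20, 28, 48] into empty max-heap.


Insert 25: [25]
Insert 31: [31, 25]
Insert 42: [42, 25, 31]
Insert 20: [42, 25, 31, 20]
Insert 28: [42, 28, 31, 20, 25]
Insert 48: [48, 28, 42, 20, 25, 31]

Final heap: [48, 28, 42, 20, 25, 31]


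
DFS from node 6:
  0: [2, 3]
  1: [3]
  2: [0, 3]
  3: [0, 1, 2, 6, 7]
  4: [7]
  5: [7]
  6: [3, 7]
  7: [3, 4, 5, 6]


Visit 6, push [7, 3]
Visit 3, push [7, 2, 1, 0]
Visit 0, push [2]
Visit 2, push []
Visit 1, push []
Visit 7, push [5, 4]
Visit 4, push []
Visit 5, push []

DFS order: [6, 3, 0, 2, 1, 7, 4, 5]


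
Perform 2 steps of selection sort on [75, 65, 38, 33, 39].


Initial: [75, 65, 38, 33, 39]
Step 1: min=33 at 3
  Swap: [33, 65, 38, 75, 39]
Step 2: min=38 at 2
  Swap: [33, 38, 65, 75, 39]

After 2 steps: [33, 38, 65, 75, 39]


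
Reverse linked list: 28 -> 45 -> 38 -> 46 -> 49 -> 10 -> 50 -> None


Step 1: curr=28, set curr.next=prev(None) | reversed so far: 28
Step 2: curr=45, set curr.next=prev(28) | reversed so far: 45 -> 28
Step 3: curr=38, set curr.next=prev(45) | reversed so far: 38 -> 45 -> 28
Step 4: curr=46, set curr.next=prev(38) | reversed so far: 46 -> 38 -> 45 -> 28
Step 5: curr=49, set curr.next=prev(46) | reversed so far: 49 -> 46 -> 38 -> 45 -> 28
Step 6: curr=10, set curr.next=prev(49) | reversed so far: 10 -> 49 -> 46 -> 38 -> 45 -> 28
Step 7: curr=50, set curr.next=prev(10) | reversed so far: 50 -> 10 -> 49 -> 46 -> 38 -> 45 -> 28

50 -> 10 -> 49 -> 46 -> 38 -> 45 -> 28 -> None


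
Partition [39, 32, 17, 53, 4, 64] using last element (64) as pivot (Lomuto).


Pivot: 64
  39 <= 64: advance i (no swap)
  32 <= 64: advance i (no swap)
  17 <= 64: advance i (no swap)
  53 <= 64: advance i (no swap)
  4 <= 64: advance i (no swap)
Place pivot at 5: [39, 32, 17, 53, 4, 64]

Partitioned: [39, 32, 17, 53, 4, 64]


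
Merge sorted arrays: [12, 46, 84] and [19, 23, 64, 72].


Take 12 from A
Take 19 from B
Take 23 from B
Take 46 from A
Take 64 from B
Take 72 from B

Merged: [12, 19, 23, 46, 64, 72, 84]


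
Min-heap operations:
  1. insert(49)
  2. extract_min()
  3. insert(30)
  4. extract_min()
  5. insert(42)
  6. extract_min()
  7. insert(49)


insert(49) -> [49]
extract_min()->49, []
insert(30) -> [30]
extract_min()->30, []
insert(42) -> [42]
extract_min()->42, []
insert(49) -> [49]

Final heap: [49]


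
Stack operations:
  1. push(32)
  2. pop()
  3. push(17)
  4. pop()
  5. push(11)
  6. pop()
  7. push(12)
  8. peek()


push(32) -> [32]
pop()->32, []
push(17) -> [17]
pop()->17, []
push(11) -> [11]
pop()->11, []
push(12) -> [12]
peek()->12

Final stack: [12]


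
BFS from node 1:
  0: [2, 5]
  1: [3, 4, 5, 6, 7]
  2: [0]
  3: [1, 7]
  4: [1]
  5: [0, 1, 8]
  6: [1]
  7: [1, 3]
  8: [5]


Visit 1, enqueue [3, 4, 5, 6, 7]
Visit 3, enqueue []
Visit 4, enqueue []
Visit 5, enqueue [0, 8]
Visit 6, enqueue []
Visit 7, enqueue []
Visit 0, enqueue [2]
Visit 8, enqueue []
Visit 2, enqueue []

BFS order: [1, 3, 4, 5, 6, 7, 0, 8, 2]


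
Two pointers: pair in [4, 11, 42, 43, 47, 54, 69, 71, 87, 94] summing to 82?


lo=0(4)+hi=9(94)=98
lo=0(4)+hi=8(87)=91
lo=0(4)+hi=7(71)=75
lo=1(11)+hi=7(71)=82

Yes: 11+71=82


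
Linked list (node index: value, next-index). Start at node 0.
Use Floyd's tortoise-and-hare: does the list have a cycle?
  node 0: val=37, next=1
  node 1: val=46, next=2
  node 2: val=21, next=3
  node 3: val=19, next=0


Floyd's tortoise (slow, +1) and hare (fast, +2):
  init: slow=0, fast=0
  step 1: slow=1, fast=2
  step 2: slow=2, fast=0
  step 3: slow=3, fast=2
  step 4: slow=0, fast=0
  slow == fast at node 0: cycle detected

Cycle: yes


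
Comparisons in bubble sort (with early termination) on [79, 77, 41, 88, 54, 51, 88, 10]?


Algorithm: bubble sort (with early termination)
Input: [79, 77, 41, 88, 54, 51, 88, 10]
Sorted: [10, 41, 51, 54, 77, 79, 88, 88]

28


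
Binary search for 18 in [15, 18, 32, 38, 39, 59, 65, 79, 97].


Step 1: lo=0, hi=8, mid=4, val=39
Step 2: lo=0, hi=3, mid=1, val=18

Found at index 1


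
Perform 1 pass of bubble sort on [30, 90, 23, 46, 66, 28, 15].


Initial: [30, 90, 23, 46, 66, 28, 15]
Pass 1: [30, 23, 46, 66, 28, 15, 90] (5 swaps)

After 1 pass: [30, 23, 46, 66, 28, 15, 90]


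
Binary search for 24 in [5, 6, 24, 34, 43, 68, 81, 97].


Step 1: lo=0, hi=7, mid=3, val=34
Step 2: lo=0, hi=2, mid=1, val=6
Step 3: lo=2, hi=2, mid=2, val=24

Found at index 2


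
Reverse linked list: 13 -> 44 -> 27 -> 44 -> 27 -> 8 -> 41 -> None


Step 1: curr=13, set curr.next=prev(None) | reversed so far: 13
Step 2: curr=44, set curr.next=prev(13) | reversed so far: 44 -> 13
Step 3: curr=27, set curr.next=prev(44) | reversed so far: 27 -> 44 -> 13
Step 4: curr=44, set curr.next=prev(27) | reversed so far: 44 -> 27 -> 44 -> 13
Step 5: curr=27, set curr.next=prev(44) | reversed so far: 27 -> 44 -> 27 -> 44 -> 13
Step 6: curr=8, set curr.next=prev(27) | reversed so far: 8 -> 27 -> 44 -> 27 -> 44 -> 13
Step 7: curr=41, set curr.next=prev(8) | reversed so far: 41 -> 8 -> 27 -> 44 -> 27 -> 44 -> 13

41 -> 8 -> 27 -> 44 -> 27 -> 44 -> 13 -> None


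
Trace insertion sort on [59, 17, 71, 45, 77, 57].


Initial: [59, 17, 71, 45, 77, 57]
Insert 17: [17, 59, 71, 45, 77, 57]
Insert 71: [17, 59, 71, 45, 77, 57]
Insert 45: [17, 45, 59, 71, 77, 57]
Insert 77: [17, 45, 59, 71, 77, 57]
Insert 57: [17, 45, 57, 59, 71, 77]

Sorted: [17, 45, 57, 59, 71, 77]


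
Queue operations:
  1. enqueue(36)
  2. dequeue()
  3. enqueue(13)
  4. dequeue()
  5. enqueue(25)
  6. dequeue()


enqueue(36) -> [36]
dequeue()->36, []
enqueue(13) -> [13]
dequeue()->13, []
enqueue(25) -> [25]
dequeue()->25, []

Final queue: []


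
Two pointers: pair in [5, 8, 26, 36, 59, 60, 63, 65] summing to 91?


lo=0(5)+hi=7(65)=70
lo=1(8)+hi=7(65)=73
lo=2(26)+hi=7(65)=91

Yes: 26+65=91


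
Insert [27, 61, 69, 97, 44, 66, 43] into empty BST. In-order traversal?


Insert 27: root
Insert 61: R from 27
Insert 69: R from 27 -> R from 61
Insert 97: R from 27 -> R from 61 -> R from 69
Insert 44: R from 27 -> L from 61
Insert 66: R from 27 -> R from 61 -> L from 69
Insert 43: R from 27 -> L from 61 -> L from 44

In-order: [27, 43, 44, 61, 66, 69, 97]


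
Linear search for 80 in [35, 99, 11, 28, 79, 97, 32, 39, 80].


i=0: 35!=80
i=1: 99!=80
i=2: 11!=80
i=3: 28!=80
i=4: 79!=80
i=5: 97!=80
i=6: 32!=80
i=7: 39!=80
i=8: 80==80 found!

Found at 8, 9 comps


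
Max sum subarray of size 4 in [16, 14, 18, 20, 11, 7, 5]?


[0:4]: 68
[1:5]: 63
[2:6]: 56
[3:7]: 43

Max: 68 at [0:4]


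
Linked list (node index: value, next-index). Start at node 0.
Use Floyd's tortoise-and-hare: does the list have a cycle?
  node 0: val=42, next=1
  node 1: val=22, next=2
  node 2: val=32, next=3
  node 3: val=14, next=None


Floyd's tortoise (slow, +1) and hare (fast, +2):
  init: slow=0, fast=0
  step 1: slow=1, fast=2
  step 2: fast 2->3->None, no cycle

Cycle: no


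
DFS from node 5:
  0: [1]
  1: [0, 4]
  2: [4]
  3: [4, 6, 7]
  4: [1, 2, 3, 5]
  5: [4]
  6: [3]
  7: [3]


Visit 5, push [4]
Visit 4, push [3, 2, 1]
Visit 1, push [0]
Visit 0, push []
Visit 2, push []
Visit 3, push [7, 6]
Visit 6, push []
Visit 7, push []

DFS order: [5, 4, 1, 0, 2, 3, 6, 7]


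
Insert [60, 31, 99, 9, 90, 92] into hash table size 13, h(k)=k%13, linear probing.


Insert 60: h=8 -> slot 8
Insert 31: h=5 -> slot 5
Insert 99: h=8, 1 probes -> slot 9
Insert 9: h=9, 1 probes -> slot 10
Insert 90: h=12 -> slot 12
Insert 92: h=1 -> slot 1

Table: [None, 92, None, None, None, 31, None, None, 60, 99, 9, None, 90]


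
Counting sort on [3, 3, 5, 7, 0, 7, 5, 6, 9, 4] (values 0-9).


Input: [3, 3, 5, 7, 0, 7, 5, 6, 9, 4]
Counts: [1, 0, 0, 2, 1, 2, 1, 2, 0, 1]

Sorted: [0, 3, 3, 4, 5, 5, 6, 7, 7, 9]


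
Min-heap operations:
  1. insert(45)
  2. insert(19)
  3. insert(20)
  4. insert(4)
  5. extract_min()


insert(45) -> [45]
insert(19) -> [19, 45]
insert(20) -> [19, 45, 20]
insert(4) -> [4, 19, 20, 45]
extract_min()->4, [19, 45, 20]

Final heap: [19, 45, 20]


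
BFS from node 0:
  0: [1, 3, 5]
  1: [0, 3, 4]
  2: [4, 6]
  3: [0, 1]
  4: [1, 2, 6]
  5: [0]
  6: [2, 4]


Visit 0, enqueue [1, 3, 5]
Visit 1, enqueue [4]
Visit 3, enqueue []
Visit 5, enqueue []
Visit 4, enqueue [2, 6]
Visit 2, enqueue []
Visit 6, enqueue []

BFS order: [0, 1, 3, 5, 4, 2, 6]


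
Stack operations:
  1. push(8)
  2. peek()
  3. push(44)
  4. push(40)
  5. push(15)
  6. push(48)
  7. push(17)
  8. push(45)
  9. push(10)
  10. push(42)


push(8) -> [8]
peek()->8
push(44) -> [8, 44]
push(40) -> [8, 44, 40]
push(15) -> [8, 44, 40, 15]
push(48) -> [8, 44, 40, 15, 48]
push(17) -> [8, 44, 40, 15, 48, 17]
push(45) -> [8, 44, 40, 15, 48, 17, 45]
push(10) -> [8, 44, 40, 15, 48, 17, 45, 10]
push(42) -> [8, 44, 40, 15, 48, 17, 45, 10, 42]

Final stack: [8, 44, 40, 15, 48, 17, 45, 10, 42]


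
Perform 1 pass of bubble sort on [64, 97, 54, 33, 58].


Initial: [64, 97, 54, 33, 58]
Pass 1: [64, 54, 33, 58, 97] (3 swaps)

After 1 pass: [64, 54, 33, 58, 97]


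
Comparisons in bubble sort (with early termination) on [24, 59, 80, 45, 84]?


Algorithm: bubble sort (with early termination)
Input: [24, 59, 80, 45, 84]
Sorted: [24, 45, 59, 80, 84]

9


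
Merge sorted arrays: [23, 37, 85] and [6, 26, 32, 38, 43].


Take 6 from B
Take 23 from A
Take 26 from B
Take 32 from B
Take 37 from A
Take 38 from B
Take 43 from B

Merged: [6, 23, 26, 32, 37, 38, 43, 85]


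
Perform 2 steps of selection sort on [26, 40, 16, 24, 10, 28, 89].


Initial: [26, 40, 16, 24, 10, 28, 89]
Step 1: min=10 at 4
  Swap: [10, 40, 16, 24, 26, 28, 89]
Step 2: min=16 at 2
  Swap: [10, 16, 40, 24, 26, 28, 89]

After 2 steps: [10, 16, 40, 24, 26, 28, 89]


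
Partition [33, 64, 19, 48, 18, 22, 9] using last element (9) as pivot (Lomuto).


Pivot: 9
Place pivot at 0: [9, 64, 19, 48, 18, 22, 33]

Partitioned: [9, 64, 19, 48, 18, 22, 33]


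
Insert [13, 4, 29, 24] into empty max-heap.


Insert 13: [13]
Insert 4: [13, 4]
Insert 29: [29, 4, 13]
Insert 24: [29, 24, 13, 4]

Final heap: [29, 24, 13, 4]


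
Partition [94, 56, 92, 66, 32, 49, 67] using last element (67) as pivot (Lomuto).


Pivot: 67
  56 <= 67: swap -> [56, 94, 92, 66, 32, 49, 67]
  66 <= 67: swap -> [56, 66, 92, 94, 32, 49, 67]
  32 <= 67: swap -> [56, 66, 32, 94, 92, 49, 67]
  49 <= 67: swap -> [56, 66, 32, 49, 92, 94, 67]
Place pivot at 4: [56, 66, 32, 49, 67, 94, 92]

Partitioned: [56, 66, 32, 49, 67, 94, 92]


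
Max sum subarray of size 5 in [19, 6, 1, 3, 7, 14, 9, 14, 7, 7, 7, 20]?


[0:5]: 36
[1:6]: 31
[2:7]: 34
[3:8]: 47
[4:9]: 51
[5:10]: 51
[6:11]: 44
[7:12]: 55

Max: 55 at [7:12]


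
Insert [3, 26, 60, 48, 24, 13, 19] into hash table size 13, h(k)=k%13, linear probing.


Insert 3: h=3 -> slot 3
Insert 26: h=0 -> slot 0
Insert 60: h=8 -> slot 8
Insert 48: h=9 -> slot 9
Insert 24: h=11 -> slot 11
Insert 13: h=0, 1 probes -> slot 1
Insert 19: h=6 -> slot 6

Table: [26, 13, None, 3, None, None, 19, None, 60, 48, None, 24, None]


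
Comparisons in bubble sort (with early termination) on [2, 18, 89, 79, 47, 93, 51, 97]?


Algorithm: bubble sort (with early termination)
Input: [2, 18, 89, 79, 47, 93, 51, 97]
Sorted: [2, 18, 47, 51, 79, 89, 93, 97]

22


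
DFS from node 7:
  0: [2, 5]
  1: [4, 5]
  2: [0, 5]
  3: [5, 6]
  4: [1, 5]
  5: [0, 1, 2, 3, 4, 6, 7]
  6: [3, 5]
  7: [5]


Visit 7, push [5]
Visit 5, push [6, 4, 3, 2, 1, 0]
Visit 0, push [2]
Visit 2, push []
Visit 1, push [4]
Visit 4, push []
Visit 3, push [6]
Visit 6, push []

DFS order: [7, 5, 0, 2, 1, 4, 3, 6]


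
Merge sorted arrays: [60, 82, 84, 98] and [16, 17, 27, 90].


Take 16 from B
Take 17 from B
Take 27 from B
Take 60 from A
Take 82 from A
Take 84 from A
Take 90 from B

Merged: [16, 17, 27, 60, 82, 84, 90, 98]


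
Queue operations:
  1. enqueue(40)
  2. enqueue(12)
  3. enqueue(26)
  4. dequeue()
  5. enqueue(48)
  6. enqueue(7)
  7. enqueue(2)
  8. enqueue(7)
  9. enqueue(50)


enqueue(40) -> [40]
enqueue(12) -> [40, 12]
enqueue(26) -> [40, 12, 26]
dequeue()->40, [12, 26]
enqueue(48) -> [12, 26, 48]
enqueue(7) -> [12, 26, 48, 7]
enqueue(2) -> [12, 26, 48, 7, 2]
enqueue(7) -> [12, 26, 48, 7, 2, 7]
enqueue(50) -> [12, 26, 48, 7, 2, 7, 50]

Final queue: [12, 26, 48, 7, 2, 7, 50]


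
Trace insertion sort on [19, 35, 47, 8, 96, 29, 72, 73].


Initial: [19, 35, 47, 8, 96, 29, 72, 73]
Insert 35: [19, 35, 47, 8, 96, 29, 72, 73]
Insert 47: [19, 35, 47, 8, 96, 29, 72, 73]
Insert 8: [8, 19, 35, 47, 96, 29, 72, 73]
Insert 96: [8, 19, 35, 47, 96, 29, 72, 73]
Insert 29: [8, 19, 29, 35, 47, 96, 72, 73]
Insert 72: [8, 19, 29, 35, 47, 72, 96, 73]
Insert 73: [8, 19, 29, 35, 47, 72, 73, 96]

Sorted: [8, 19, 29, 35, 47, 72, 73, 96]


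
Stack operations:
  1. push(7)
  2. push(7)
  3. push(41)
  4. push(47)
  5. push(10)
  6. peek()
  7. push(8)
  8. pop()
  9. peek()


push(7) -> [7]
push(7) -> [7, 7]
push(41) -> [7, 7, 41]
push(47) -> [7, 7, 41, 47]
push(10) -> [7, 7, 41, 47, 10]
peek()->10
push(8) -> [7, 7, 41, 47, 10, 8]
pop()->8, [7, 7, 41, 47, 10]
peek()->10

Final stack: [7, 7, 41, 47, 10]


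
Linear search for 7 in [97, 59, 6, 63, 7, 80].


i=0: 97!=7
i=1: 59!=7
i=2: 6!=7
i=3: 63!=7
i=4: 7==7 found!

Found at 4, 5 comps


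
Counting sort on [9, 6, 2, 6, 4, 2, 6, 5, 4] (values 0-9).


Input: [9, 6, 2, 6, 4, 2, 6, 5, 4]
Counts: [0, 0, 2, 0, 2, 1, 3, 0, 0, 1]

Sorted: [2, 2, 4, 4, 5, 6, 6, 6, 9]


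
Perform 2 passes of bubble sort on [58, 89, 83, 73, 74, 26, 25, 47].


Initial: [58, 89, 83, 73, 74, 26, 25, 47]
Pass 1: [58, 83, 73, 74, 26, 25, 47, 89] (6 swaps)
Pass 2: [58, 73, 74, 26, 25, 47, 83, 89] (5 swaps)

After 2 passes: [58, 73, 74, 26, 25, 47, 83, 89]


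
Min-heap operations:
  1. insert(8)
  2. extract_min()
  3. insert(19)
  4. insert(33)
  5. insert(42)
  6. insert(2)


insert(8) -> [8]
extract_min()->8, []
insert(19) -> [19]
insert(33) -> [19, 33]
insert(42) -> [19, 33, 42]
insert(2) -> [2, 19, 42, 33]

Final heap: [2, 19, 42, 33]


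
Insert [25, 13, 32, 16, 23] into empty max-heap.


Insert 25: [25]
Insert 13: [25, 13]
Insert 32: [32, 13, 25]
Insert 16: [32, 16, 25, 13]
Insert 23: [32, 23, 25, 13, 16]

Final heap: [32, 23, 25, 13, 16]


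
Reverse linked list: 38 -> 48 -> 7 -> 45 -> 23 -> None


Step 1: curr=38, set curr.next=prev(None) | reversed so far: 38
Step 2: curr=48, set curr.next=prev(38) | reversed so far: 48 -> 38
Step 3: curr=7, set curr.next=prev(48) | reversed so far: 7 -> 48 -> 38
Step 4: curr=45, set curr.next=prev(7) | reversed so far: 45 -> 7 -> 48 -> 38
Step 5: curr=23, set curr.next=prev(45) | reversed so far: 23 -> 45 -> 7 -> 48 -> 38

23 -> 45 -> 7 -> 48 -> 38 -> None


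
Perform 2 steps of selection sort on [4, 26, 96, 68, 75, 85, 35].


Initial: [4, 26, 96, 68, 75, 85, 35]
Step 1: min=4 at 0
  Swap: [4, 26, 96, 68, 75, 85, 35]
Step 2: min=26 at 1
  Swap: [4, 26, 96, 68, 75, 85, 35]

After 2 steps: [4, 26, 96, 68, 75, 85, 35]


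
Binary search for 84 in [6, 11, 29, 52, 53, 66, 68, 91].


Step 1: lo=0, hi=7, mid=3, val=52
Step 2: lo=4, hi=7, mid=5, val=66
Step 3: lo=6, hi=7, mid=6, val=68
Step 4: lo=7, hi=7, mid=7, val=91

Not found


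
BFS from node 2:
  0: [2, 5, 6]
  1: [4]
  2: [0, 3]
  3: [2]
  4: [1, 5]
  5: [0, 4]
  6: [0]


Visit 2, enqueue [0, 3]
Visit 0, enqueue [5, 6]
Visit 3, enqueue []
Visit 5, enqueue [4]
Visit 6, enqueue []
Visit 4, enqueue [1]
Visit 1, enqueue []

BFS order: [2, 0, 3, 5, 6, 4, 1]


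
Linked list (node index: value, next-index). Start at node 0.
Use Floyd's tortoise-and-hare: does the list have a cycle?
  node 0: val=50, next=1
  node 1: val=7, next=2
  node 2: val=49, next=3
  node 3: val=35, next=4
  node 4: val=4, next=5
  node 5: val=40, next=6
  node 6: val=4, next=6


Floyd's tortoise (slow, +1) and hare (fast, +2):
  init: slow=0, fast=0
  step 1: slow=1, fast=2
  step 2: slow=2, fast=4
  step 3: slow=3, fast=6
  step 4: slow=4, fast=6
  step 5: slow=5, fast=6
  step 6: slow=6, fast=6
  slow == fast at node 6: cycle detected

Cycle: yes


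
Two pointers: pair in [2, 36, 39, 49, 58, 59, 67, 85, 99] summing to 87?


lo=0(2)+hi=8(99)=101
lo=0(2)+hi=7(85)=87

Yes: 2+85=87


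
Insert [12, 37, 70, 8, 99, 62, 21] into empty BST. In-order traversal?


Insert 12: root
Insert 37: R from 12
Insert 70: R from 12 -> R from 37
Insert 8: L from 12
Insert 99: R from 12 -> R from 37 -> R from 70
Insert 62: R from 12 -> R from 37 -> L from 70
Insert 21: R from 12 -> L from 37

In-order: [8, 12, 21, 37, 62, 70, 99]


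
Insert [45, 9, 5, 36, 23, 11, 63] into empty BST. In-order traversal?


Insert 45: root
Insert 9: L from 45
Insert 5: L from 45 -> L from 9
Insert 36: L from 45 -> R from 9
Insert 23: L from 45 -> R from 9 -> L from 36
Insert 11: L from 45 -> R from 9 -> L from 36 -> L from 23
Insert 63: R from 45

In-order: [5, 9, 11, 23, 36, 45, 63]


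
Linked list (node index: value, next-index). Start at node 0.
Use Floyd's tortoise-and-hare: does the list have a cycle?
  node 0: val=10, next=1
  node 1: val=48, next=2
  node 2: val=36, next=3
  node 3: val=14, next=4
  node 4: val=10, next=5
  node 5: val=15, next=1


Floyd's tortoise (slow, +1) and hare (fast, +2):
  init: slow=0, fast=0
  step 1: slow=1, fast=2
  step 2: slow=2, fast=4
  step 3: slow=3, fast=1
  step 4: slow=4, fast=3
  step 5: slow=5, fast=5
  slow == fast at node 5: cycle detected

Cycle: yes


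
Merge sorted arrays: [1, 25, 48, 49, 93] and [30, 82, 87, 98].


Take 1 from A
Take 25 from A
Take 30 from B
Take 48 from A
Take 49 from A
Take 82 from B
Take 87 from B
Take 93 from A

Merged: [1, 25, 30, 48, 49, 82, 87, 93, 98]


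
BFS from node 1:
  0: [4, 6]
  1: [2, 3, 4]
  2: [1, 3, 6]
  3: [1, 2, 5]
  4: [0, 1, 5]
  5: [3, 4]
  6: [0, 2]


Visit 1, enqueue [2, 3, 4]
Visit 2, enqueue [6]
Visit 3, enqueue [5]
Visit 4, enqueue [0]
Visit 6, enqueue []
Visit 5, enqueue []
Visit 0, enqueue []

BFS order: [1, 2, 3, 4, 6, 5, 0]
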